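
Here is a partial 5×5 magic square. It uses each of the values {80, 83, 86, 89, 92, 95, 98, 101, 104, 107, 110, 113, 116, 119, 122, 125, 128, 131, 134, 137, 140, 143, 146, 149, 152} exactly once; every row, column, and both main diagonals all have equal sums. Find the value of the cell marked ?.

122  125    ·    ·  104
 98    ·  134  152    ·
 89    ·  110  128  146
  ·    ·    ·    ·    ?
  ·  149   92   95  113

The 25 entries sum to 2900, so each line sums to 2900/5 = 580.
Row 3 must total 580; the given cells sum to 473, so (3,2) = 107.
Row 5 must total 580; the given cells sum to 449, so (5,1) = 131.
Column 1: 122 + 98 + 89 + 131 + ? = 580, so (4,1) = 140.
Using anti-diagonal: 104 + 152 + 110 + 131 + ? → (4,2) = 580 − 497 = 83.
Column 2 must total 580; the given cells sum to 464, so (2,2) = 116.
Main diagonal: 122 + 116 + 110 + 113 + ? = 580, so (4,4) = 119.
The remaining cell in row 2 is (2,5) = 580 − 500 = 80.
Column 4: 152 + 128 + 119 + 95 + ? = 580, so (1,4) = 86.
The remaining cell in column 5 is (4,5) = 580 − 443 = 137.

137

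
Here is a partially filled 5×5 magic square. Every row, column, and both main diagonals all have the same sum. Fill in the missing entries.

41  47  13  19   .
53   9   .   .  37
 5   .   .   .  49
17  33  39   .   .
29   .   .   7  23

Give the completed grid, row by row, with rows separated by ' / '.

Column 1 is already complete: 41 + 53 + 5 + 17 + 29 = 145, so that is the magic constant.
Row 1: 41 + 47 + 13 + 19 + ? = 145, so (1,5) = 25.
Column 5 must total 145; the given cells sum to 134, so (4,5) = 11.
The remaining cell in row 4 is (4,4) = 145 − 100 = 45.
The remaining cell in main diagonal is (3,3) = 145 − 118 = 27.
Anti-diagonal: 25 + 27 + 33 + 29 + ? = 145, so (2,4) = 31.
The remaining cell in row 2 is (2,3) = 145 − 130 = 15.
Using column 3: 13 + 15 + 27 + 39 + ? → (5,3) = 145 − 94 = 51.
Column 4 needs 145; the known cells sum to 102, so (3,4) = 43.
From row 3, 145 − (5 + 27 + 43 + 49) gives (3,2) = 21.
Row 5: 29 + 51 + 7 + 23 + ? = 145, so (5,2) = 35.

41 47 13 19 25 / 53 9 15 31 37 / 5 21 27 43 49 / 17 33 39 45 11 / 29 35 51 7 23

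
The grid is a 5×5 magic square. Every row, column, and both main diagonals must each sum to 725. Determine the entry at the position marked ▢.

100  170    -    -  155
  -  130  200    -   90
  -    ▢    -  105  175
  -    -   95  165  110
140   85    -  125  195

190

Row 5 needs 725; the known cells sum to 545, so (5,3) = 180.
Main diagonal: 100 + 130 + 165 + 195 + ? = 725, so (3,3) = 135.
Using column 3: 200 + 135 + 95 + 180 + ? → (1,3) = 725 − 610 = 115.
Using row 1: 100 + 170 + 115 + 155 + ? → (1,4) = 725 − 540 = 185.
Column 4: 185 + 105 + 165 + 125 + ? = 725, so (2,4) = 145.
From anti-diagonal, 725 − (155 + 145 + 135 + 140) gives (4,2) = 150.
Using row 2: 130 + 200 + 145 + 90 + ? → (2,1) = 725 − 565 = 160.
Row 4: 150 + 95 + 165 + 110 + ? = 725, so (4,1) = 205.
Column 1 needs 725; the known cells sum to 605, so (3,1) = 120.
From column 2, 725 − (170 + 130 + 150 + 85) gives (3,2) = 190.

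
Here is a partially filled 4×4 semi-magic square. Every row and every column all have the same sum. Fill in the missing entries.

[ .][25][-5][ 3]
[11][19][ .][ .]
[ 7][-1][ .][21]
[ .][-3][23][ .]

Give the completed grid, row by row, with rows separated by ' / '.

17 25 -5 3 / 11 19 9 1 / 7 -1 13 21 / 5 -3 23 15

Column 2 is already complete: 25 + 19 + -1 + -3 = 40, so that is the magic constant.
Row 1: 25 + (-5) + 3 + ? = 40, so (1,1) = 17.
Row 3: 7 + (-1) + 21 + ? = 40, so (3,3) = 13.
From column 1, 40 − (17 + 11 + 7) gives (4,1) = 5.
From column 3, 40 − (-5 + 13 + 23) gives (2,3) = 9.
Row 2 needs 40; the known cells sum to 39, so (2,4) = 1.
Row 4 must total 40; the given cells sum to 25, so (4,4) = 15.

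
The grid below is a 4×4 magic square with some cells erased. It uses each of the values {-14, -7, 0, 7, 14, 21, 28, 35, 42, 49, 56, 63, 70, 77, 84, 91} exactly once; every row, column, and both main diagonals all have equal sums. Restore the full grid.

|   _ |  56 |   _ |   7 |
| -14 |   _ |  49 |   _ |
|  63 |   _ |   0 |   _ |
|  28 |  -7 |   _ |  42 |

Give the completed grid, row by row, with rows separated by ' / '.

The 16 entries sum to 616, so each line sums to 616/4 = 154.
Using row 4: 28 + (-7) + 42 + ? → (4,3) = 154 − 63 = 91.
The remaining cell in column 1 is (1,1) = 154 − 77 = 77.
Column 3 must total 154; the given cells sum to 140, so (1,3) = 14.
Main diagonal: 77 + 0 + 42 + ? = 154, so (2,2) = 35.
Anti-diagonal must total 154; the given cells sum to 84, so (3,2) = 70.
Row 2 must total 154; the given cells sum to 70, so (2,4) = 84.
Row 3 needs 154; the known cells sum to 133, so (3,4) = 21.

77 56 14 7 / -14 35 49 84 / 63 70 0 21 / 28 -7 91 42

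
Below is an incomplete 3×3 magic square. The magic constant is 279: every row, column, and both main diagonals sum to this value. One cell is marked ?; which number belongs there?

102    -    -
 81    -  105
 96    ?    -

Row 2: 81 + 105 + ? = 279, so (2,2) = 93.
Main diagonal must total 279; the given cells sum to 195, so (3,3) = 84.
Anti-diagonal: 93 + 96 + ? = 279, so (1,3) = 90.
Row 1 must total 279; the given cells sum to 192, so (1,2) = 87.
Row 3 must total 279; the given cells sum to 180, so (3,2) = 99.

99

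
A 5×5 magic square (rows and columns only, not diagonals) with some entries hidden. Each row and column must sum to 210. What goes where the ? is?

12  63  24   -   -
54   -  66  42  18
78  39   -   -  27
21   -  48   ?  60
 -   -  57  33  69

9

Row 2 needs 210; the known cells sum to 180, so (2,2) = 30.
From column 1, 210 − (12 + 54 + 78 + 21) gives (5,1) = 45.
Column 3 needs 210; the known cells sum to 195, so (3,3) = 15.
Using column 5: 18 + 27 + 60 + 69 + ? → (1,5) = 210 − 174 = 36.
The remaining cell in row 1 is (1,4) = 210 − 135 = 75.
Using row 3: 78 + 39 + 15 + 27 + ? → (3,4) = 210 − 159 = 51.
Using row 5: 45 + 57 + 33 + 69 + ? → (5,2) = 210 − 204 = 6.
The remaining cell in column 2 is (4,2) = 210 − 138 = 72.
Column 4 must total 210; the given cells sum to 201, so (4,4) = 9.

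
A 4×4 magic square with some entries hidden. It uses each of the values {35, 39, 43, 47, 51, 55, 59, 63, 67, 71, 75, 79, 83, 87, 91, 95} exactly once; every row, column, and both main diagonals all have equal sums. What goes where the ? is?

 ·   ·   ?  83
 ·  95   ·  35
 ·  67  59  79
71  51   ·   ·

87

The 16 entries sum to 1040, so each line sums to 1040/4 = 260.
The remaining cell in row 3 is (3,1) = 260 − 205 = 55.
Column 2 needs 260; the known cells sum to 213, so (1,2) = 47.
The remaining cell in column 4 is (4,4) = 260 − 197 = 63.
The remaining cell in main diagonal is (1,1) = 260 − 217 = 43.
Anti-diagonal needs 260; the known cells sum to 221, so (2,3) = 39.
Row 1 must total 260; the given cells sum to 173, so (1,3) = 87.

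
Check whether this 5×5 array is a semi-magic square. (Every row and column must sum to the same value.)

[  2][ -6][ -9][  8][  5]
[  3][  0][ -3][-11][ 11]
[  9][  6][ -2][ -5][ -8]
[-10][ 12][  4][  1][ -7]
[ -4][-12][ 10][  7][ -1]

Row 1: 2 + (-6) + (-9) + 8 + 5 = 0.
Row 2: 3 + 0 + (-3) + (-11) + 11 = 0.
Row 3: 9 + 6 + (-2) + (-5) + (-8) = 0.
Row 4: -10 + 12 + 4 + 1 + (-7) = 0.
Row 5: -4 + (-12) + 10 + 7 + (-1) = 0.
Column 1: 2 + 3 + 9 + (-10) + (-4) = 0.
Column 2: -6 + 0 + 6 + 12 + (-12) = 0.
Column 3: -9 + (-3) + (-2) + 4 + 10 = 0.
Column 4: 8 + (-11) + (-5) + 1 + 7 = 0.
Column 5: 5 + 11 + (-8) + (-7) + (-1) = 0.
All lines sum to 0.

Yes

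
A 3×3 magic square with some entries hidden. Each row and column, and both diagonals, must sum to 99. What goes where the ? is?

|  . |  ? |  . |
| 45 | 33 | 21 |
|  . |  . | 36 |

27

Column 3 must total 99; the given cells sum to 57, so (1,3) = 42.
Using main diagonal: 33 + 36 + ? → (1,1) = 99 − 69 = 30.
Anti-diagonal must total 99; the given cells sum to 75, so (3,1) = 24.
From row 1, 99 − (30 + 42) gives (1,2) = 27.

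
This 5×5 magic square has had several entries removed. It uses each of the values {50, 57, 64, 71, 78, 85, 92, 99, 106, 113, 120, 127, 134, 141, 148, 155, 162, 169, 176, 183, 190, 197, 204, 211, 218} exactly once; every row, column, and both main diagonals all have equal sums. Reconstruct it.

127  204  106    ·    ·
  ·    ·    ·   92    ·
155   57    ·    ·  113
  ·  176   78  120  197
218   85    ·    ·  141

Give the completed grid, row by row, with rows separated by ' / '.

The 25 entries sum to 3350, so each line sums to 3350/5 = 670.
Row 4: 176 + 78 + 120 + 197 + ? = 670, so (4,1) = 99.
Using column 1: 127 + 155 + 99 + 218 + ? → (2,1) = 670 − 599 = 71.
The remaining cell in column 2 is (2,2) = 670 − 522 = 148.
Main diagonal needs 670; the known cells sum to 536, so (3,3) = 134.
Anti-diagonal must total 670; the given cells sum to 620, so (1,5) = 50.
Row 1 must total 670; the given cells sum to 487, so (1,4) = 183.
From row 3, 670 − (155 + 57 + 134 + 113) gives (3,4) = 211.
Column 4 needs 670; the known cells sum to 606, so (5,4) = 64.
Using column 5: 50 + 113 + 197 + 141 + ? → (2,5) = 670 − 501 = 169.
Row 2 must total 670; the given cells sum to 480, so (2,3) = 190.
The remaining cell in row 5 is (5,3) = 670 − 508 = 162.

127 204 106 183 50 / 71 148 190 92 169 / 155 57 134 211 113 / 99 176 78 120 197 / 218 85 162 64 141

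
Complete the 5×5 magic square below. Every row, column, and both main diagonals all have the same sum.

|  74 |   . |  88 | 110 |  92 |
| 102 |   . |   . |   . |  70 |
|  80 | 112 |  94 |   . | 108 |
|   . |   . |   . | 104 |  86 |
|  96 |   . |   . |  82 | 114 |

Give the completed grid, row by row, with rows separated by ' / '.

Column 5 is already complete: 92 + 70 + 108 + 86 + 114 = 470, so that is the magic constant.
Using row 1: 74 + 88 + 110 + 92 + ? → (1,2) = 470 − 364 = 106.
Row 3 must total 470; the given cells sum to 394, so (3,4) = 76.
Column 1 must total 470; the given cells sum to 352, so (4,1) = 118.
Column 4 needs 470; the known cells sum to 372, so (2,4) = 98.
Main diagonal: 74 + 94 + 104 + 114 + ? = 470, so (2,2) = 84.
Anti-diagonal must total 470; the given cells sum to 380, so (4,2) = 90.
Row 2 needs 470; the known cells sum to 354, so (2,3) = 116.
Using row 4: 118 + 90 + 104 + 86 + ? → (4,3) = 470 − 398 = 72.
From column 2, 470 − (106 + 84 + 112 + 90) gives (5,2) = 78.
Using column 3: 88 + 116 + 94 + 72 + ? → (5,3) = 470 − 370 = 100.

74 106 88 110 92 / 102 84 116 98 70 / 80 112 94 76 108 / 118 90 72 104 86 / 96 78 100 82 114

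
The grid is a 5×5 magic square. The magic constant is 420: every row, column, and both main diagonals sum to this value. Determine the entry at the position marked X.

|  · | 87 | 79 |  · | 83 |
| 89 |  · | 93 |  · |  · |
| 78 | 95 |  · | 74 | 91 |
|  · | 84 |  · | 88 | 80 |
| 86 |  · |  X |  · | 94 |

From row 3, 420 − (78 + 95 + 74 + 91) gives (3,3) = 82.
Column 5: 83 + 91 + 80 + 94 + ? = 420, so (2,5) = 72.
The remaining cell in anti-diagonal is (2,4) = 420 − 335 = 85.
Row 2: 89 + 93 + 85 + 72 + ? = 420, so (2,2) = 81.
Column 2 needs 420; the known cells sum to 347, so (5,2) = 73.
Main diagonal: 81 + 82 + 88 + 94 + ? = 420, so (1,1) = 75.
Row 1 needs 420; the known cells sum to 324, so (1,4) = 96.
Using column 1: 75 + 89 + 78 + 86 + ? → (4,1) = 420 − 328 = 92.
Column 4 must total 420; the given cells sum to 343, so (5,4) = 77.
Row 4 needs 420; the known cells sum to 344, so (4,3) = 76.
The remaining cell in row 5 is (5,3) = 420 − 330 = 90.

90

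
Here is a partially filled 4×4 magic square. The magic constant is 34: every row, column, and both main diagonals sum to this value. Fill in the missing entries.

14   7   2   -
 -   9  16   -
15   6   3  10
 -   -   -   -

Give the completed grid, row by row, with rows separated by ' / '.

14 7 2 11 / 4 9 16 5 / 15 6 3 10 / 1 12 13 8

The remaining cell in row 1 is (1,4) = 34 − 23 = 11.
Column 2: 7 + 9 + 6 + ? = 34, so (4,2) = 12.
Using column 3: 2 + 16 + 3 + ? → (4,3) = 34 − 21 = 13.
Main diagonal: 14 + 9 + 3 + ? = 34, so (4,4) = 8.
Anti-diagonal needs 34; the known cells sum to 33, so (4,1) = 1.
Column 1: 14 + 15 + 1 + ? = 34, so (2,1) = 4.
The remaining cell in column 4 is (2,4) = 34 − 29 = 5.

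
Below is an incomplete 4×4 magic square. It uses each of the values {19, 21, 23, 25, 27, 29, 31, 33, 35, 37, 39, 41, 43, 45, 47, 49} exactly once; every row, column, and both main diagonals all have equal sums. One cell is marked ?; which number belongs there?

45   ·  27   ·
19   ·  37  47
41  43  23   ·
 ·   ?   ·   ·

The 16 entries sum to 544, so each line sums to 544/4 = 136.
Row 2 needs 136; the known cells sum to 103, so (2,2) = 33.
Row 3 must total 136; the given cells sum to 107, so (3,4) = 29.
Column 1: 45 + 19 + 41 + ? = 136, so (4,1) = 31.
Using column 3: 27 + 37 + 23 + ? → (4,3) = 136 − 87 = 49.
From main diagonal, 136 − (45 + 33 + 23) gives (4,4) = 35.
Anti-diagonal needs 136; the known cells sum to 111, so (1,4) = 25.
The remaining cell in row 1 is (1,2) = 136 − 97 = 39.
Using row 4: 31 + 49 + 35 + ? → (4,2) = 136 − 115 = 21.

21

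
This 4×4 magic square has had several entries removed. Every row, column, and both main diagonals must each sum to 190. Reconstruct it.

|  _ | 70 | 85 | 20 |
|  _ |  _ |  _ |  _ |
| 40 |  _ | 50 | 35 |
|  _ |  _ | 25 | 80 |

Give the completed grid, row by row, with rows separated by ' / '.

15 70 85 20 / 60 45 30 55 / 40 65 50 35 / 75 10 25 80

Row 1: 70 + 85 + 20 + ? = 190, so (1,1) = 15.
The remaining cell in row 3 is (3,2) = 190 − 125 = 65.
Column 3: 85 + 50 + 25 + ? = 190, so (2,3) = 30.
The remaining cell in column 4 is (2,4) = 190 − 135 = 55.
The remaining cell in main diagonal is (2,2) = 190 − 145 = 45.
From anti-diagonal, 190 − (20 + 30 + 65) gives (4,1) = 75.
Row 2 needs 190; the known cells sum to 130, so (2,1) = 60.
Row 4 must total 190; the given cells sum to 180, so (4,2) = 10.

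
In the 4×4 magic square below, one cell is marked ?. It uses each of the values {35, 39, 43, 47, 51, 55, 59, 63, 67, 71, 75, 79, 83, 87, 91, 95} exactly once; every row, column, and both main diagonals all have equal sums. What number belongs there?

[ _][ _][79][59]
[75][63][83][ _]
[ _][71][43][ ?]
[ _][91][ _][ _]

95

The 16 entries sum to 1040, so each line sums to 1040/4 = 260.
Row 2 needs 260; the known cells sum to 221, so (2,4) = 39.
Column 2 needs 260; the known cells sum to 225, so (1,2) = 35.
Column 3 needs 260; the known cells sum to 205, so (4,3) = 55.
Anti-diagonal: 59 + 83 + 71 + ? = 260, so (4,1) = 47.
Row 1 must total 260; the given cells sum to 173, so (1,1) = 87.
From row 4, 260 − (47 + 91 + 55) gives (4,4) = 67.
From column 1, 260 − (87 + 75 + 47) gives (3,1) = 51.
Using column 4: 59 + 39 + 67 + ? → (3,4) = 260 − 165 = 95.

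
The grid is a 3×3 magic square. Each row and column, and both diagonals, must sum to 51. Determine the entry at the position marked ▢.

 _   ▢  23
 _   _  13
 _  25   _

From column 3, 51 − (23 + 13) gives (3,3) = 15.
Row 3 must total 51; the given cells sum to 40, so (3,1) = 11.
Anti-diagonal: 23 + 11 + ? = 51, so (2,2) = 17.
From row 2, 51 − (17 + 13) gives (2,1) = 21.
Column 1 must total 51; the given cells sum to 32, so (1,1) = 19.
Column 2 needs 51; the known cells sum to 42, so (1,2) = 9.

9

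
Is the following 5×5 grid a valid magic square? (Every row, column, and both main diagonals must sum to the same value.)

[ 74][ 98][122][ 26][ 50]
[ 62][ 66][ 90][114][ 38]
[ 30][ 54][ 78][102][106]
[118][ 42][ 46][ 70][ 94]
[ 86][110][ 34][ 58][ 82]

Yes

Row 1: 74 + 98 + 122 + 26 + 50 = 370.
Row 2: 62 + 66 + 90 + 114 + 38 = 370.
Row 3: 30 + 54 + 78 + 102 + 106 = 370.
Row 4: 118 + 42 + 46 + 70 + 94 = 370.
Row 5: 86 + 110 + 34 + 58 + 82 = 370.
Column 1: 74 + 62 + 30 + 118 + 86 = 370.
Column 2: 98 + 66 + 54 + 42 + 110 = 370.
Column 3: 122 + 90 + 78 + 46 + 34 = 370.
Column 4: 26 + 114 + 102 + 70 + 58 = 370.
Column 5: 50 + 38 + 106 + 94 + 82 = 370.
Main diagonal: 74 + 66 + 78 + 70 + 82 = 370.
Anti-diagonal: 50 + 114 + 78 + 42 + 86 = 370.
All lines sum to 370.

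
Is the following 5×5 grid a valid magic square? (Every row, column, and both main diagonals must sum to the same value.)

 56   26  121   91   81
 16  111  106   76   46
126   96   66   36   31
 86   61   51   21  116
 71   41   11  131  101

No — row 5 sums to 355 but column 5 sums to 375.

Row 1: 56 + 26 + 121 + 91 + 81 = 375.
Row 2: 16 + 111 + 106 + 76 + 46 = 355.
Row 3: 126 + 96 + 66 + 36 + 31 = 355.
Row 4: 86 + 61 + 51 + 21 + 116 = 335.
Row 5: 71 + 41 + 11 + 131 + 101 = 355.
Column 1: 56 + 16 + 126 + 86 + 71 = 355.
Column 2: 26 + 111 + 96 + 61 + 41 = 335.
Column 3: 121 + 106 + 66 + 51 + 11 = 355.
Column 4: 91 + 76 + 36 + 21 + 131 = 355.
Column 5: 81 + 46 + 31 + 116 + 101 = 375.
Main diagonal: 56 + 111 + 66 + 21 + 101 = 355.
Anti-diagonal: 81 + 76 + 66 + 61 + 71 = 355.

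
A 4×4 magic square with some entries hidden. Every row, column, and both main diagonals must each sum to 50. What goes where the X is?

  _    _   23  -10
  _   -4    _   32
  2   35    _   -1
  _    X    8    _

Using row 3: 2 + 35 + (-1) + ? → (3,3) = 50 − 36 = 14.
Column 3 needs 50; the known cells sum to 45, so (2,3) = 5.
Column 4: -10 + 32 + (-1) + ? = 50, so (4,4) = 29.
Main diagonal needs 50; the known cells sum to 39, so (1,1) = 11.
Anti-diagonal needs 50; the known cells sum to 30, so (4,1) = 20.
Row 1 must total 50; the given cells sum to 24, so (1,2) = 26.
Row 2 needs 50; the known cells sum to 33, so (2,1) = 17.
From row 4, 50 − (20 + 8 + 29) gives (4,2) = -7.

-7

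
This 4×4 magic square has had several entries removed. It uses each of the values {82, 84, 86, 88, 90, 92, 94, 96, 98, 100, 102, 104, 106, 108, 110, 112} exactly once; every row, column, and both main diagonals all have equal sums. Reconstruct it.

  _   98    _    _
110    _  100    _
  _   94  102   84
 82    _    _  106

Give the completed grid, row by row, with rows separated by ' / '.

The 16 entries sum to 1552, so each line sums to 1552/4 = 388.
Row 3 needs 388; the known cells sum to 280, so (3,1) = 108.
Using column 1: 110 + 108 + 82 + ? → (1,1) = 388 − 300 = 88.
Using main diagonal: 88 + 102 + 106 + ? → (2,2) = 388 − 296 = 92.
Anti-diagonal needs 388; the known cells sum to 276, so (1,4) = 112.
From row 1, 388 − (88 + 98 + 112) gives (1,3) = 90.
Row 2: 110 + 92 + 100 + ? = 388, so (2,4) = 86.
Column 2 must total 388; the given cells sum to 284, so (4,2) = 104.
From column 3, 388 − (90 + 100 + 102) gives (4,3) = 96.

88 98 90 112 / 110 92 100 86 / 108 94 102 84 / 82 104 96 106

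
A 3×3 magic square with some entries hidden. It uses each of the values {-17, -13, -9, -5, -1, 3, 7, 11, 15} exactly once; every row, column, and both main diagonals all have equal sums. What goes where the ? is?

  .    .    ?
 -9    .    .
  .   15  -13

The 9 entries sum to -9, so each line sums to -9/3 = -3.
Row 3: 15 + (-13) + ? = -3, so (3,1) = -5.
Using column 1: -9 + (-5) + ? → (1,1) = -3 − (-14) = 11.
From main diagonal, -3 − (11 + (-13)) gives (2,2) = -1.
From anti-diagonal, -3 − (-1 + (-5)) gives (1,3) = 3.

3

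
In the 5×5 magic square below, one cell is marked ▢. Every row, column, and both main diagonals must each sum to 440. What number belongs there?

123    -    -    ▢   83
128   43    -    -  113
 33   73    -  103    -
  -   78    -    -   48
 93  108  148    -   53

Using row 5: 93 + 108 + 148 + 53 + ? → (5,4) = 440 − 402 = 38.
Column 1 needs 440; the known cells sum to 377, so (4,1) = 63.
Column 2 needs 440; the known cells sum to 302, so (1,2) = 138.
Column 5 needs 440; the known cells sum to 297, so (3,5) = 143.
Row 3: 33 + 73 + 103 + 143 + ? = 440, so (3,3) = 88.
Using main diagonal: 123 + 43 + 88 + 53 + ? → (4,4) = 440 − 307 = 133.
From anti-diagonal, 440 − (83 + 88 + 78 + 93) gives (2,4) = 98.
Row 2 needs 440; the known cells sum to 382, so (2,3) = 58.
Using row 4: 63 + 78 + 133 + 48 + ? → (4,3) = 440 − 322 = 118.
Column 3: 58 + 88 + 118 + 148 + ? = 440, so (1,3) = 28.
Column 4 needs 440; the known cells sum to 372, so (1,4) = 68.

68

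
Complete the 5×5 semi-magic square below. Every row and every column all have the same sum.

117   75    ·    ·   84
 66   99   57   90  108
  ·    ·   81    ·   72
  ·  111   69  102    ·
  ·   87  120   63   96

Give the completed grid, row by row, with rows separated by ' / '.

117 75 93 51 84 / 66 99 57 90 108 / 105 48 81 114 72 / 78 111 69 102 60 / 54 87 120 63 96

Row 2 is already complete: 66 + 99 + 57 + 90 + 108 = 420, so that is the magic constant.
Row 5 needs 420; the known cells sum to 366, so (5,1) = 54.
Using column 2: 75 + 99 + 111 + 87 + ? → (3,2) = 420 − 372 = 48.
From column 3, 420 − (57 + 81 + 69 + 120) gives (1,3) = 93.
Column 5 needs 420; the known cells sum to 360, so (4,5) = 60.
Row 1: 117 + 75 + 93 + 84 + ? = 420, so (1,4) = 51.
Row 4 must total 420; the given cells sum to 342, so (4,1) = 78.
Column 1: 117 + 66 + 78 + 54 + ? = 420, so (3,1) = 105.
Using column 4: 51 + 90 + 102 + 63 + ? → (3,4) = 420 − 306 = 114.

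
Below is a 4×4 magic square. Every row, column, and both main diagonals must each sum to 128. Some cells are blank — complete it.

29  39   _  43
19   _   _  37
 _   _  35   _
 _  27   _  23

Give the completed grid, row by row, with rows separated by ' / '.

Using row 1: 29 + 39 + 43 + ? → (1,3) = 128 − 111 = 17.
Column 4: 43 + 37 + 23 + ? = 128, so (3,4) = 25.
The remaining cell in main diagonal is (2,2) = 128 − 87 = 41.
The remaining cell in row 2 is (2,3) = 128 − 97 = 31.
Column 2 needs 128; the known cells sum to 107, so (3,2) = 21.
From column 3, 128 − (17 + 31 + 35) gives (4,3) = 45.
The remaining cell in anti-diagonal is (4,1) = 128 − 95 = 33.
Row 3: 21 + 35 + 25 + ? = 128, so (3,1) = 47.

29 39 17 43 / 19 41 31 37 / 47 21 35 25 / 33 27 45 23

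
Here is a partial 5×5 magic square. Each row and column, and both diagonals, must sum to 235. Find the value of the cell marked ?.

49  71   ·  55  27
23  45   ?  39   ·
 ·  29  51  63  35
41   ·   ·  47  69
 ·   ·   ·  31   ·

67

Row 1: 49 + 71 + 55 + 27 + ? = 235, so (1,3) = 33.
Row 3 needs 235; the known cells sum to 178, so (3,1) = 57.
Column 1 needs 235; the known cells sum to 170, so (5,1) = 65.
Main diagonal: 49 + 45 + 51 + 47 + ? = 235, so (5,5) = 43.
Using anti-diagonal: 27 + 39 + 51 + 65 + ? → (4,2) = 235 − 182 = 53.
Row 4 needs 235; the known cells sum to 210, so (4,3) = 25.
Column 2: 71 + 45 + 29 + 53 + ? = 235, so (5,2) = 37.
The remaining cell in column 5 is (2,5) = 235 − 174 = 61.
The remaining cell in row 2 is (2,3) = 235 − 168 = 67.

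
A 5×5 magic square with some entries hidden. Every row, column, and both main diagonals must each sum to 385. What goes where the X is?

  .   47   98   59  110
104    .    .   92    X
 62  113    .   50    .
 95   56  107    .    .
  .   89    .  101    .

Row 1 must total 385; the given cells sum to 314, so (1,1) = 71.
Column 1: 71 + 104 + 62 + 95 + ? = 385, so (5,1) = 53.
Column 2 must total 385; the given cells sum to 305, so (2,2) = 80.
Column 4 must total 385; the given cells sum to 302, so (4,4) = 83.
Anti-diagonal needs 385; the known cells sum to 311, so (3,3) = 74.
Row 3 needs 385; the known cells sum to 299, so (3,5) = 86.
Row 4 must total 385; the given cells sum to 341, so (4,5) = 44.
Main diagonal needs 385; the known cells sum to 308, so (5,5) = 77.
The remaining cell in row 5 is (5,3) = 385 − 320 = 65.
Using column 3: 98 + 74 + 107 + 65 + ? → (2,3) = 385 − 344 = 41.
Column 5: 110 + 86 + 44 + 77 + ? = 385, so (2,5) = 68.

68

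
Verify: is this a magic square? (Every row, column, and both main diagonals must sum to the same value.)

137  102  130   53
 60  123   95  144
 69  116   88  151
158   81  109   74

No — row 3 sums to 424 but anti-diagonal sums to 422.

Row 1: 137 + 102 + 130 + 53 = 422.
Row 2: 60 + 123 + 95 + 144 = 422.
Row 3: 69 + 116 + 88 + 151 = 424.
Row 4: 158 + 81 + 109 + 74 = 422.
Column 1: 137 + 60 + 69 + 158 = 424.
Column 2: 102 + 123 + 116 + 81 = 422.
Column 3: 130 + 95 + 88 + 109 = 422.
Column 4: 53 + 144 + 151 + 74 = 422.
Main diagonal: 137 + 123 + 88 + 74 = 422.
Anti-diagonal: 53 + 95 + 116 + 158 = 422.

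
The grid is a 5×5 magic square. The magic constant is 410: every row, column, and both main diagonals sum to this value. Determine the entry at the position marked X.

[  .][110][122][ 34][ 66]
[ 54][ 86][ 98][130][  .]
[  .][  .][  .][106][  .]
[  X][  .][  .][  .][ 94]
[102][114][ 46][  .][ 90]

From row 1, 410 − (110 + 122 + 34 + 66) gives (1,1) = 78.
Using row 2: 54 + 86 + 98 + 130 + ? → (2,5) = 410 − 368 = 42.
Row 5 needs 410; the known cells sum to 352, so (5,4) = 58.
Column 4 needs 410; the known cells sum to 328, so (4,4) = 82.
From column 5, 410 − (66 + 42 + 94 + 90) gives (3,5) = 118.
Main diagonal: 78 + 86 + 82 + 90 + ? = 410, so (3,3) = 74.
The remaining cell in anti-diagonal is (4,2) = 410 − 372 = 38.
From column 2, 410 − (110 + 86 + 38 + 114) gives (3,2) = 62.
The remaining cell in column 3 is (4,3) = 410 − 340 = 70.
Row 3: 62 + 74 + 106 + 118 + ? = 410, so (3,1) = 50.
The remaining cell in row 4 is (4,1) = 410 − 284 = 126.

126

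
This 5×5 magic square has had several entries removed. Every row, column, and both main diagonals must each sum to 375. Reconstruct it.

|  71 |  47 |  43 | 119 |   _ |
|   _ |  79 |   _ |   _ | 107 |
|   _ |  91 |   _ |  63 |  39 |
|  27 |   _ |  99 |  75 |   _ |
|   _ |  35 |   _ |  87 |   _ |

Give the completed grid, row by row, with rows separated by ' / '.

71 47 43 119 95 / 103 79 55 31 107 / 115 91 67 63 39 / 27 123 99 75 51 / 59 35 111 87 83

Row 1: 71 + 47 + 43 + 119 + ? = 375, so (1,5) = 95.
Column 2 needs 375; the known cells sum to 252, so (4,2) = 123.
The remaining cell in column 4 is (2,4) = 375 − 344 = 31.
Row 4 must total 375; the given cells sum to 324, so (4,5) = 51.
From column 5, 375 − (95 + 107 + 39 + 51) gives (5,5) = 83.
Main diagonal: 71 + 79 + 75 + 83 + ? = 375, so (3,3) = 67.
Anti-diagonal: 95 + 31 + 67 + 123 + ? = 375, so (5,1) = 59.
Using row 3: 91 + 67 + 63 + 39 + ? → (3,1) = 375 − 260 = 115.
Using row 5: 59 + 35 + 87 + 83 + ? → (5,3) = 375 − 264 = 111.
Column 1: 71 + 115 + 27 + 59 + ? = 375, so (2,1) = 103.
Column 3 must total 375; the given cells sum to 320, so (2,3) = 55.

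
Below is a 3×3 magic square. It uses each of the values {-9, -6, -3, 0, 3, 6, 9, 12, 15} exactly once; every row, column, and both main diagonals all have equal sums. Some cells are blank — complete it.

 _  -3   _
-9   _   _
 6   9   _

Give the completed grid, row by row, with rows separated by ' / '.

12 -3 0 / -9 3 15 / 6 9 -6

The 9 entries sum to 27, so each line sums to 27/3 = 9.
Row 3: 6 + 9 + ? = 9, so (3,3) = -6.
Column 1: -9 + 6 + ? = 9, so (1,1) = 12.
Column 2: -3 + 9 + ? = 9, so (2,2) = 3.
Anti-diagonal needs 9; the known cells sum to 9, so (1,3) = 0.
From row 2, 9 − (-9 + 3) gives (2,3) = 15.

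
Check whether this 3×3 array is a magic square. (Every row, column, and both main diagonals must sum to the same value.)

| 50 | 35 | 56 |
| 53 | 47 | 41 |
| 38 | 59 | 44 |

Yes

Row 1: 50 + 35 + 56 = 141.
Row 2: 53 + 47 + 41 = 141.
Row 3: 38 + 59 + 44 = 141.
Column 1: 50 + 53 + 38 = 141.
Column 2: 35 + 47 + 59 = 141.
Column 3: 56 + 41 + 44 = 141.
Main diagonal: 50 + 47 + 44 = 141.
Anti-diagonal: 56 + 47 + 38 = 141.
All lines sum to 141.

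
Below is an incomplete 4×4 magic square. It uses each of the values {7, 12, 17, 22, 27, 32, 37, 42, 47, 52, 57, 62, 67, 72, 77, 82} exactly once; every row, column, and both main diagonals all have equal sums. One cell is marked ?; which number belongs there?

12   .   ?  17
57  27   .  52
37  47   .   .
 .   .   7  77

The 16 entries sum to 712, so each line sums to 712/4 = 178.
Row 2 must total 178; the given cells sum to 136, so (2,3) = 42.
Column 1 must total 178; the given cells sum to 106, so (4,1) = 72.
Using column 4: 17 + 52 + 77 + ? → (3,4) = 178 − 146 = 32.
Main diagonal must total 178; the given cells sum to 116, so (3,3) = 62.
From row 4, 178 − (72 + 7 + 77) gives (4,2) = 22.
From column 2, 178 − (27 + 47 + 22) gives (1,2) = 82.
Using column 3: 42 + 62 + 7 + ? → (1,3) = 178 − 111 = 67.

67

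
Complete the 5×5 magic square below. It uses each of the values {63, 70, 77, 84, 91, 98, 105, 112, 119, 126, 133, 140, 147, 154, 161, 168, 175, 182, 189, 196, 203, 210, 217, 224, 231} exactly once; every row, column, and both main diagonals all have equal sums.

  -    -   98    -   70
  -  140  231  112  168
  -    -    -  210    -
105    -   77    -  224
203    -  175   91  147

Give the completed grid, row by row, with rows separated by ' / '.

161 217 98 189 70 / 84 140 231 112 168 / 182 63 154 210 126 / 105 196 77 133 224 / 203 119 175 91 147

The 25 entries sum to 3675, so each line sums to 3675/5 = 735.
The remaining cell in row 2 is (2,1) = 735 − 651 = 84.
The remaining cell in row 5 is (5,2) = 735 − 616 = 119.
Column 3 must total 735; the given cells sum to 581, so (3,3) = 154.
Column 5: 70 + 168 + 224 + 147 + ? = 735, so (3,5) = 126.
From anti-diagonal, 735 − (70 + 112 + 154 + 203) gives (4,2) = 196.
Row 4 must total 735; the given cells sum to 602, so (4,4) = 133.
Using column 4: 112 + 210 + 133 + 91 + ? → (1,4) = 735 − 546 = 189.
Main diagonal: 140 + 154 + 133 + 147 + ? = 735, so (1,1) = 161.
Row 1 needs 735; the known cells sum to 518, so (1,2) = 217.
Using column 1: 161 + 84 + 105 + 203 + ? → (3,1) = 735 − 553 = 182.
Using column 2: 217 + 140 + 196 + 119 + ? → (3,2) = 735 − 672 = 63.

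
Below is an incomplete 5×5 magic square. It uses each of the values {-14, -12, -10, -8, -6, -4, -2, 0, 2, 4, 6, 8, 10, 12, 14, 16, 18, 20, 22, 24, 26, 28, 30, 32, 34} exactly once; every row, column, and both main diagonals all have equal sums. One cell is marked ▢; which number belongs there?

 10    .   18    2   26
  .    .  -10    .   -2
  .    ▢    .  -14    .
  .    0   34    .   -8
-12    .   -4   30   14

28

The 25 entries sum to 250, so each line sums to 250/5 = 50.
Using row 1: 10 + 18 + 2 + 26 + ? → (1,2) = 50 − 56 = -6.
Row 5: -12 + (-4) + 30 + 14 + ? = 50, so (5,2) = 22.
The remaining cell in column 3 is (3,3) = 50 − 38 = 12.
From column 5, 50 − (26 + (-2) + (-8) + 14) gives (3,5) = 20.
Using anti-diagonal: 26 + 12 + 0 + (-12) + ? → (2,4) = 50 − 26 = 24.
Using column 4: 2 + 24 + (-14) + 30 + ? → (4,4) = 50 − 42 = 8.
Main diagonal needs 50; the known cells sum to 44, so (2,2) = 6.
From row 2, 50 − (6 + (-10) + 24 + (-2)) gives (2,1) = 32.
Row 4 must total 50; the given cells sum to 34, so (4,1) = 16.
Using column 1: 10 + 32 + 16 + (-12) + ? → (3,1) = 50 − 46 = 4.
Column 2 needs 50; the known cells sum to 22, so (3,2) = 28.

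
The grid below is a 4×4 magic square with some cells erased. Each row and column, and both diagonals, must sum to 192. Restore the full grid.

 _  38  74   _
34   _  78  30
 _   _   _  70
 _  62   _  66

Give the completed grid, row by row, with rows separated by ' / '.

54 38 74 26 / 34 50 78 30 / 58 42 22 70 / 46 62 18 66

The remaining cell in row 2 is (2,2) = 192 − 142 = 50.
Column 2 needs 192; the known cells sum to 150, so (3,2) = 42.
Column 4: 30 + 70 + 66 + ? = 192, so (1,4) = 26.
Anti-diagonal must total 192; the given cells sum to 146, so (4,1) = 46.
Row 1 needs 192; the known cells sum to 138, so (1,1) = 54.
Row 4 must total 192; the given cells sum to 174, so (4,3) = 18.
The remaining cell in column 1 is (3,1) = 192 − 134 = 58.
Column 3 must total 192; the given cells sum to 170, so (3,3) = 22.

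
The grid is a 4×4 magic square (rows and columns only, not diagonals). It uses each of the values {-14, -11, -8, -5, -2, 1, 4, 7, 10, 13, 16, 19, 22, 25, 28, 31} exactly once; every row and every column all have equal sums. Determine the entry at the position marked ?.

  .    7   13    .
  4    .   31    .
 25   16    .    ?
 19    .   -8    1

The 16 entries sum to 136, so each line sums to 136/4 = 34.
Using row 4: 19 + (-8) + 1 + ? → (4,2) = 34 − 12 = 22.
Column 1 needs 34; the known cells sum to 48, so (1,1) = -14.
Using column 2: 7 + 16 + 22 + ? → (2,2) = 34 − 45 = -11.
Column 3 must total 34; the given cells sum to 36, so (3,3) = -2.
Row 1 needs 34; the known cells sum to 6, so (1,4) = 28.
Row 2 needs 34; the known cells sum to 24, so (2,4) = 10.
Using row 3: 25 + 16 + (-2) + ? → (3,4) = 34 − 39 = -5.

-5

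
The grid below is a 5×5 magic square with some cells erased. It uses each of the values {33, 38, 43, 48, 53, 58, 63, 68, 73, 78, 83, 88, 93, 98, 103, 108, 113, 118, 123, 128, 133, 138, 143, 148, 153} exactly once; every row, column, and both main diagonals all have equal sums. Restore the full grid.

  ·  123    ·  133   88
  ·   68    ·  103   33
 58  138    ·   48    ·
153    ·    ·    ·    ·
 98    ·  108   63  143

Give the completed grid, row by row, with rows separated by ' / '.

43 123 78 133 88 / 113 68 148 103 33 / 58 138 93 48 128 / 153 83 38 118 73 / 98 53 108 63 143

The 25 entries sum to 2325, so each line sums to 2325/5 = 465.
The remaining cell in row 5 is (5,2) = 465 − 412 = 53.
The remaining cell in column 2 is (4,2) = 465 − 382 = 83.
Column 4 must total 465; the given cells sum to 347, so (4,4) = 118.
From anti-diagonal, 465 − (88 + 103 + 83 + 98) gives (3,3) = 93.
Row 3 must total 465; the given cells sum to 337, so (3,5) = 128.
From column 5, 465 − (88 + 33 + 128 + 143) gives (4,5) = 73.
Main diagonal must total 465; the given cells sum to 422, so (1,1) = 43.
From row 1, 465 − (43 + 123 + 133 + 88) gives (1,3) = 78.
The remaining cell in row 4 is (4,3) = 465 − 427 = 38.
Column 1 needs 465; the known cells sum to 352, so (2,1) = 113.
From column 3, 465 − (78 + 93 + 38 + 108) gives (2,3) = 148.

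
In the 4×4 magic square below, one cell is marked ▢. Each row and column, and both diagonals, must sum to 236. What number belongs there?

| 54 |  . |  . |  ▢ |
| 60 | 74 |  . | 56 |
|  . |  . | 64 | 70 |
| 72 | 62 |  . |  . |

Row 2 must total 236; the given cells sum to 190, so (2,3) = 46.
Column 1 must total 236; the given cells sum to 186, so (3,1) = 50.
From main diagonal, 236 − (54 + 74 + 64) gives (4,4) = 44.
From row 3, 236 − (50 + 64 + 70) gives (3,2) = 52.
The remaining cell in row 4 is (4,3) = 236 − 178 = 58.
Column 2: 74 + 52 + 62 + ? = 236, so (1,2) = 48.
Using column 3: 46 + 64 + 58 + ? → (1,3) = 236 − 168 = 68.
Column 4 needs 236; the known cells sum to 170, so (1,4) = 66.

66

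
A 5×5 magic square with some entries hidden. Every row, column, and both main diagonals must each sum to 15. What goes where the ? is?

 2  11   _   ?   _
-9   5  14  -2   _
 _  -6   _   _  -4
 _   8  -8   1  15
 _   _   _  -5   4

9

Using row 2: -9 + 5 + 14 + (-2) + ? → (2,5) = 15 − 8 = 7.
From row 4, 15 − (8 + (-8) + 1 + 15) gives (4,1) = -1.
Column 2 needs 15; the known cells sum to 18, so (5,2) = -3.
Column 5: 7 + (-4) + 15 + 4 + ? = 15, so (1,5) = -7.
Main diagonal needs 15; the known cells sum to 12, so (3,3) = 3.
Using anti-diagonal: -7 + (-2) + 3 + 8 + ? → (5,1) = 15 − 2 = 13.
Row 5 needs 15; the known cells sum to 9, so (5,3) = 6.
From column 1, 15 − (2 + (-9) + (-1) + 13) gives (3,1) = 10.
Column 3 must total 15; the given cells sum to 15, so (1,3) = 0.
Row 1 needs 15; the known cells sum to 6, so (1,4) = 9.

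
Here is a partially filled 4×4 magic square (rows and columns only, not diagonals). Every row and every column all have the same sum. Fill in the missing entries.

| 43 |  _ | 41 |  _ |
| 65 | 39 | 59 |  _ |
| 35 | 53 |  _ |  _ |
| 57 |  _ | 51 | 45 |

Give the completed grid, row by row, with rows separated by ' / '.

43 61 41 55 / 65 39 59 37 / 35 53 49 63 / 57 47 51 45

Column 1 is already complete: 43 + 65 + 35 + 57 = 200, so that is the magic constant.
Row 2 must total 200; the given cells sum to 163, so (2,4) = 37.
Row 4: 57 + 51 + 45 + ? = 200, so (4,2) = 47.
Column 2 must total 200; the given cells sum to 139, so (1,2) = 61.
From column 3, 200 − (41 + 59 + 51) gives (3,3) = 49.
Row 1: 43 + 61 + 41 + ? = 200, so (1,4) = 55.
From row 3, 200 − (35 + 53 + 49) gives (3,4) = 63.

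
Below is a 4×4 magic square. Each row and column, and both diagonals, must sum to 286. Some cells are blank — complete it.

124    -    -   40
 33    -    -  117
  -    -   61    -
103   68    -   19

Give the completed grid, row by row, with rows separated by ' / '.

124 47 75 40 / 33 82 54 117 / 26 89 61 110 / 103 68 96 19

Row 4: 103 + 68 + 19 + ? = 286, so (4,3) = 96.
Column 1: 124 + 33 + 103 + ? = 286, so (3,1) = 26.
The remaining cell in column 4 is (3,4) = 286 − 176 = 110.
Using main diagonal: 124 + 61 + 19 + ? → (2,2) = 286 − 204 = 82.
Row 2: 33 + 82 + 117 + ? = 286, so (2,3) = 54.
The remaining cell in row 3 is (3,2) = 286 − 197 = 89.
Column 2: 82 + 89 + 68 + ? = 286, so (1,2) = 47.
The remaining cell in column 3 is (1,3) = 286 − 211 = 75.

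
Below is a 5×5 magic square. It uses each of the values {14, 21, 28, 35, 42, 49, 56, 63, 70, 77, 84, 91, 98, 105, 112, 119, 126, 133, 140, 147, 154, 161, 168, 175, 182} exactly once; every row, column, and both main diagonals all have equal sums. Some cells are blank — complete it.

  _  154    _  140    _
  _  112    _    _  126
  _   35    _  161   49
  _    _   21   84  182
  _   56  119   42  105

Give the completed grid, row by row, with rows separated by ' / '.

91 154 77 140 28 / 14 112 175 63 126 / 147 35 98 161 49 / 70 133 21 84 182 / 168 56 119 42 105

The 25 entries sum to 2450, so each line sums to 2450/5 = 490.
Row 5: 56 + 119 + 42 + 105 + ? = 490, so (5,1) = 168.
Column 2 needs 490; the known cells sum to 357, so (4,2) = 133.
Column 4 needs 490; the known cells sum to 427, so (2,4) = 63.
The remaining cell in column 5 is (1,5) = 490 − 462 = 28.
The remaining cell in anti-diagonal is (3,3) = 490 − 392 = 98.
From row 3, 490 − (35 + 98 + 161 + 49) gives (3,1) = 147.
From row 4, 490 − (133 + 21 + 84 + 182) gives (4,1) = 70.
Main diagonal: 112 + 98 + 84 + 105 + ? = 490, so (1,1) = 91.
Row 1 must total 490; the given cells sum to 413, so (1,3) = 77.
From column 1, 490 − (91 + 147 + 70 + 168) gives (2,1) = 14.
Column 3: 77 + 98 + 21 + 119 + ? = 490, so (2,3) = 175.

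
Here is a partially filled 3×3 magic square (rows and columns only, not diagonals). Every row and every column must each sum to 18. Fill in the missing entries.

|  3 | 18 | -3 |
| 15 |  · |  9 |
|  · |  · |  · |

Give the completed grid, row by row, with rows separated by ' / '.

3 18 -3 / 15 -6 9 / 0 6 12

Row 2: 15 + 9 + ? = 18, so (2,2) = -6.
Using column 1: 3 + 15 + ? → (3,1) = 18 − 18 = 0.
Column 2 needs 18; the known cells sum to 12, so (3,2) = 6.
Column 3: -3 + 9 + ? = 18, so (3,3) = 12.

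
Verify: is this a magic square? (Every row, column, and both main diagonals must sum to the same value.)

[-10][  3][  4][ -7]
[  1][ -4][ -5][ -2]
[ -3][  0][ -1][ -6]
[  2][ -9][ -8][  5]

Yes

Row 1: -10 + 3 + 4 + (-7) = -10.
Row 2: 1 + (-4) + (-5) + (-2) = -10.
Row 3: -3 + 0 + (-1) + (-6) = -10.
Row 4: 2 + (-9) + (-8) + 5 = -10.
Column 1: -10 + 1 + (-3) + 2 = -10.
Column 2: 3 + (-4) + 0 + (-9) = -10.
Column 3: 4 + (-5) + (-1) + (-8) = -10.
Column 4: -7 + (-2) + (-6) + 5 = -10.
Main diagonal: -10 + (-4) + (-1) + 5 = -10.
Anti-diagonal: -7 + (-5) + 0 + 2 = -10.
All lines sum to -10.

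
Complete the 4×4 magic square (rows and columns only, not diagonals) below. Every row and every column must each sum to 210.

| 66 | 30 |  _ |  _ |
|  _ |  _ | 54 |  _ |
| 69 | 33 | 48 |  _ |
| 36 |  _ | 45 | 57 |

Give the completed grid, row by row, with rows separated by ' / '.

From row 3, 210 − (69 + 33 + 48) gives (3,4) = 60.
From row 4, 210 − (36 + 45 + 57) gives (4,2) = 72.
Column 1 must total 210; the given cells sum to 171, so (2,1) = 39.
From column 2, 210 − (30 + 33 + 72) gives (2,2) = 75.
Column 3 needs 210; the known cells sum to 147, so (1,3) = 63.
Row 1 needs 210; the known cells sum to 159, so (1,4) = 51.
From row 2, 210 − (39 + 75 + 54) gives (2,4) = 42.

66 30 63 51 / 39 75 54 42 / 69 33 48 60 / 36 72 45 57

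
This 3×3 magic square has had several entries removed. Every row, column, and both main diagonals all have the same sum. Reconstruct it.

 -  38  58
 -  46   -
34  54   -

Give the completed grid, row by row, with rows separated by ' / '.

Column 2 is already complete: 38 + 46 + 54 = 138, so that is the magic constant.
Row 1 needs 138; the known cells sum to 96, so (1,1) = 42.
From row 3, 138 − (34 + 54) gives (3,3) = 50.
The remaining cell in column 1 is (2,1) = 138 − 76 = 62.
Column 3 needs 138; the known cells sum to 108, so (2,3) = 30.

42 38 58 / 62 46 30 / 34 54 50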